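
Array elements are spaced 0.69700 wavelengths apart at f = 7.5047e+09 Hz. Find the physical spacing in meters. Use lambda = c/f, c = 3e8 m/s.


lambda = c / f = 3.0000e+08 / 7.5047e+09 = 0.03997495 m
d = 0.69700 * 0.03997495 = 0.02786 m

0.02786 m


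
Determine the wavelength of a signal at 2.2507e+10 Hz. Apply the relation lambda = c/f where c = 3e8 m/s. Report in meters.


lambda = c / f = 3.0000e+08 / 2.2507e+10 = 0.01333 m

0.01333 m


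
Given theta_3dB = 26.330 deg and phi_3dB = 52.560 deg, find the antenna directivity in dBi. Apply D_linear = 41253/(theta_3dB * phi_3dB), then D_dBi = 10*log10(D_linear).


D_linear = 41253 / (26.330 * 52.560) = 29.80913
D_dBi = 10 * log10(29.80913) = 14.74 dBi

14.74 dBi


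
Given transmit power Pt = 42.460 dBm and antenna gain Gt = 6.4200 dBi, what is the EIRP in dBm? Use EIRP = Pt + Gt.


EIRP = Pt + Gt = 42.460 + 6.4200 = 48.88 dBm

48.88 dBm


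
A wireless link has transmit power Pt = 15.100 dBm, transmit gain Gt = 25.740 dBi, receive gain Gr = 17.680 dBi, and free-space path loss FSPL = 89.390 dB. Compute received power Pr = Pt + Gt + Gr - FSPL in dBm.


Pr = 15.100 + 25.740 + 17.680 - 89.390 = -30.87 dBm

-30.87 dBm


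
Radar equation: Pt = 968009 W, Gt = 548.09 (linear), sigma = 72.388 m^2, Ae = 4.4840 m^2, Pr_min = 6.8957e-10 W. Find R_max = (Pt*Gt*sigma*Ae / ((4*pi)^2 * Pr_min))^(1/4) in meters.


R^4 = 968009*548.09*72.388*4.4840 / ((4*pi)^2 * 6.8957e-10) = 1.581486e+18
R_max = 1.581486e+18^0.25 = 35462 m

35462 m


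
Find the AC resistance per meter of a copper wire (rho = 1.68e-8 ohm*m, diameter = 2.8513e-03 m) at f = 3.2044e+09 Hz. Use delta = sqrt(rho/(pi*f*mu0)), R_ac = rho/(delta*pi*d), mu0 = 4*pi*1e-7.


delta = sqrt(1.68e-8 / (pi * 3.2044e+09 * 4*pi*1e-7)) = 1.152395e-06 m
R_ac = 1.68e-8 / (1.152395e-06 * pi * 2.8513e-03) = 1.627 ohm/m

1.627 ohm/m


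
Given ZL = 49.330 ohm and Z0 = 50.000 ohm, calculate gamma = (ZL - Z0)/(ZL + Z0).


gamma = (49.330 - 50.000) / (49.330 + 50.000) = -6.745e-03

-6.745e-03


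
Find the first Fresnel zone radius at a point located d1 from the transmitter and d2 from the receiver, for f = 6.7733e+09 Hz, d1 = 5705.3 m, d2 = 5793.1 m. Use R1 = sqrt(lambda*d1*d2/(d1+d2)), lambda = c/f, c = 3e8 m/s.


lambda = c / f = 3.0000e+08 / 6.7733e+09 = 0.04429156 m
R1 = sqrt(0.04429156 * 5705.3 * 5793.1 / (5705.3 + 5793.1)) = 11.28 m

11.28 m


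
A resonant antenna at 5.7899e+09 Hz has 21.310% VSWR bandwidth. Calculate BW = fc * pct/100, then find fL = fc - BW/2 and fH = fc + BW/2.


BW = 5.7899e+09 * 21.310/100 = 1.233828e+09 Hz
fL = 5.7899e+09 - 1.233828e+09/2 = 5.173e+09 Hz
fH = 5.7899e+09 + 1.233828e+09/2 = 6.407e+09 Hz

BW=1.234e+09 Hz, fL=5.173e+09 Hz, fH=6.407e+09 Hz


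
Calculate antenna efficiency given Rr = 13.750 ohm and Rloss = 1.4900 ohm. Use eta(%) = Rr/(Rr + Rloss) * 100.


eta = 13.750 / (13.750 + 1.4900) * 100 = 90.22%

90.22%


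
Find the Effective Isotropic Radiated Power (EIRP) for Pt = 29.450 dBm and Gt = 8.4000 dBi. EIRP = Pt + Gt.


EIRP = Pt + Gt = 29.450 + 8.4000 = 37.85 dBm

37.85 dBm


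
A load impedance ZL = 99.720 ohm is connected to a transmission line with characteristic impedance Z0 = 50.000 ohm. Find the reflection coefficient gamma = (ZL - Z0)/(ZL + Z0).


gamma = (99.720 - 50.000) / (99.720 + 50.000) = 0.3321

0.3321


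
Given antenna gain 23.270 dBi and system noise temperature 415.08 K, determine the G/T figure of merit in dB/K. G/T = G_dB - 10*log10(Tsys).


G/T = 23.270 - 10*log10(415.08) = 23.270 - 26.18132 = -2.911 dB/K

-2.911 dB/K


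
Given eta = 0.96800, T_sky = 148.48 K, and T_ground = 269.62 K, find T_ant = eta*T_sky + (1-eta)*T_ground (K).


T_ant = 0.96800 * 148.48 + (1 - 0.96800) * 269.62 = 152.4 K

152.4 K


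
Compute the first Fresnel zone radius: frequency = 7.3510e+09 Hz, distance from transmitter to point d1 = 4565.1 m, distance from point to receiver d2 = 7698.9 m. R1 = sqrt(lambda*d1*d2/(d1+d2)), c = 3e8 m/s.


lambda = c / f = 3.0000e+08 / 7.3510e+09 = 0.04081077 m
R1 = sqrt(0.04081077 * 4565.1 * 7698.9 / (4565.1 + 7698.9)) = 10.81 m

10.81 m


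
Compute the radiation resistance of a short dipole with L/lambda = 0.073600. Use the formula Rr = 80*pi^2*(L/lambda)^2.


Rr = 80 * pi^2 * (0.073600)^2 = 80 * 9.869604 * 5.416960e-03 = 4.277 ohm

4.277 ohm


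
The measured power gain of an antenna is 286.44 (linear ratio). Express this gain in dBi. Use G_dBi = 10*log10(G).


G_dBi = 10 * log10(286.44) = 24.57 dBi

24.57 dBi


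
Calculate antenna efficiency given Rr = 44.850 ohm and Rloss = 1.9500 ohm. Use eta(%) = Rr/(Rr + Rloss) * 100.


eta = 44.850 / (44.850 + 1.9500) * 100 = 95.83%

95.83%


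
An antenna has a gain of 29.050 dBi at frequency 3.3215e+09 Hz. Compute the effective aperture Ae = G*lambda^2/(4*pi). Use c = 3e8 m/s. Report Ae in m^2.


lambda = c / f = 3.0000e+08 / 3.3215e+09 = 0.09032064 m
G_linear = 10^(29.050/10) = 803.5261
Ae = G_linear * lambda^2 / (4*pi) = 803.5261 * 0.09032064^2 / (4*pi) = 0.5216 m^2

0.5216 m^2


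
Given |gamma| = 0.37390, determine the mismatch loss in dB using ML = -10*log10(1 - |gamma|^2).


ML = -10 * log10(1 - 0.37390^2) = -10 * log10(0.86019879) = 0.6540 dB

0.6540 dB


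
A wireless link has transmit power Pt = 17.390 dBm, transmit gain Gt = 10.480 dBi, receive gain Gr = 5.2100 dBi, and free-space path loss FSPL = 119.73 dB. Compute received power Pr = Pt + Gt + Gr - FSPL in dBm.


Pr = 17.390 + 10.480 + 5.2100 - 119.73 = -86.65 dBm

-86.65 dBm


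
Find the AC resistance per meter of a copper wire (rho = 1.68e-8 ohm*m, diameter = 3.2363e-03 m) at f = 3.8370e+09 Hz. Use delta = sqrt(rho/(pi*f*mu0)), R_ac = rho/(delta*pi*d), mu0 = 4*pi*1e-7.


delta = sqrt(1.68e-8 / (pi * 3.8370e+09 * 4*pi*1e-7)) = 1.053122e-06 m
R_ac = 1.68e-8 / (1.053122e-06 * pi * 3.2363e-03) = 1.569 ohm/m

1.569 ohm/m


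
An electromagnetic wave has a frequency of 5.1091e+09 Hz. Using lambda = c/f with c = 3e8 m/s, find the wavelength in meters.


lambda = c / f = 3.0000e+08 / 5.1091e+09 = 0.05872 m

0.05872 m


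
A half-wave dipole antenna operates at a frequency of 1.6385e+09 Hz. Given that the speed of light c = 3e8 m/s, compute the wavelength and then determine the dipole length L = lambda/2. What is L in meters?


lambda = c / f = 3.0000e+08 / 1.6385e+09 = 0.1830943 m
L = lambda / 2 = 0.1830943 / 2 = 0.09155 m

0.09155 m


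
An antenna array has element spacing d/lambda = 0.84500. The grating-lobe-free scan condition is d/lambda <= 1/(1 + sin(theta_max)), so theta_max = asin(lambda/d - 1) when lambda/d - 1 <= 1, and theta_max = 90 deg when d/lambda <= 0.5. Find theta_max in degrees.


lambda/d - 1 = 1/0.84500 - 1 = 0.1834320
theta_max = asin(0.1834320) = 10.57 deg

10.57 deg


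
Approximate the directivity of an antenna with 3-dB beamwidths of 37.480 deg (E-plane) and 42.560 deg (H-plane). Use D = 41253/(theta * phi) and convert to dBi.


D_linear = 41253 / (37.480 * 42.560) = 25.86154
D_dBi = 10 * log10(25.86154) = 14.13 dBi

14.13 dBi


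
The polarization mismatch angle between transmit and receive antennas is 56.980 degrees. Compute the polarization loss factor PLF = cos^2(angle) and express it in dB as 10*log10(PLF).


PLF_linear = cos^2(56.980 deg) = 0.2969506
PLF_dB = 10 * log10(0.2969506) = -5.273 dB

-5.273 dB


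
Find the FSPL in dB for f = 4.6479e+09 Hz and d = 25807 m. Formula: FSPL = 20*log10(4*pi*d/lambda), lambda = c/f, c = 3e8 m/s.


lambda = c / f = 3.0000e+08 / 4.6479e+09 = 0.06454528 m
FSPL = 20 * log10(4*pi*25807/0.06454528) = 134.0 dB

134.0 dB


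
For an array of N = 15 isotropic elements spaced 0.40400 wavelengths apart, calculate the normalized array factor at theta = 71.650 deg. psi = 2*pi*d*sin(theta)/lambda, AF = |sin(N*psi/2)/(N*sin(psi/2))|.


psi = 2*pi*0.40400*sin(71.650 deg) = 2.409332 rad
AF = |sin(15*2.409332/2) / (15*sin(2.409332/2))| = 0.05019

0.05019


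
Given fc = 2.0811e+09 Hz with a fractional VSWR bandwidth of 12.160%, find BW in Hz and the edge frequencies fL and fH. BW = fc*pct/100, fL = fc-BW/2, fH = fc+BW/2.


BW = 2.0811e+09 * 12.160/100 = 2.530618e+08 Hz
fL = 2.0811e+09 - 2.530618e+08/2 = 1.955e+09 Hz
fH = 2.0811e+09 + 2.530618e+08/2 = 2.208e+09 Hz

BW=2.531e+08 Hz, fL=1.955e+09 Hz, fH=2.208e+09 Hz


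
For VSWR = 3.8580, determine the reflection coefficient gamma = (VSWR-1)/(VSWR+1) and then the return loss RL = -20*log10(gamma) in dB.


gamma = (3.8580 - 1) / (3.8580 + 1) = 0.5883079
RL = -20 * log10(0.5883079) = 4.608 dB

4.608 dB


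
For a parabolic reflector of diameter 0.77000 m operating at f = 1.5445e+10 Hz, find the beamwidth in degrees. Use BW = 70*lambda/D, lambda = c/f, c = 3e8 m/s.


lambda = c / f = 3.0000e+08 / 1.5445e+10 = 0.01942376 m
BW = 70 * 0.01942376 / 0.77000 = 1.766 deg

1.766 deg


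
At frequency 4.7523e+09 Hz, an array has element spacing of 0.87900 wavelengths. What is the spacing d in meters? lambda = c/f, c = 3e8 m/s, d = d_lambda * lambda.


lambda = c / f = 3.0000e+08 / 4.7523e+09 = 0.06312733 m
d = 0.87900 * 0.06312733 = 0.05549 m

0.05549 m


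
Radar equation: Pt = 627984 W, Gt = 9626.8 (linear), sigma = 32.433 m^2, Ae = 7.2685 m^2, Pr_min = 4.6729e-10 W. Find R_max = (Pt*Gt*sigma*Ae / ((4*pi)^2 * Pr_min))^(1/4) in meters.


R^4 = 627984*9626.8*32.433*7.2685 / ((4*pi)^2 * 4.6729e-10) = 1.931329e+19
R_max = 1.931329e+19^0.25 = 66292 m

66292 m


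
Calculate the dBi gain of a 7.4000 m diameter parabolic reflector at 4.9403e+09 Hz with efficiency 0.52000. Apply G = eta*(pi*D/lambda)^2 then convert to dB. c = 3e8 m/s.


lambda = c / f = 3.0000e+08 / 4.9403e+09 = 0.06072506 m
G_linear = 0.52000 * (pi * 7.4000 / 0.06072506)^2 = 76213.27
G_dBi = 10 * log10(76213.27) = 48.82 dBi

48.82 dBi


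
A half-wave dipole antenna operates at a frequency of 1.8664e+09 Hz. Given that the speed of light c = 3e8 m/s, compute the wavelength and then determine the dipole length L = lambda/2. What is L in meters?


lambda = c / f = 3.0000e+08 / 1.8664e+09 = 0.1607372 m
L = lambda / 2 = 0.1607372 / 2 = 0.08037 m

0.08037 m


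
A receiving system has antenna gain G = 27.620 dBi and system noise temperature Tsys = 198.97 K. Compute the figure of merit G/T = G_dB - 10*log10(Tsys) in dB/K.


G/T = 27.620 - 10*log10(198.97) = 27.620 - 22.98788 = 4.632 dB/K

4.632 dB/K


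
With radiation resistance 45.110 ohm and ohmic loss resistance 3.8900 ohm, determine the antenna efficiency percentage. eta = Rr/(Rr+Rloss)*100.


eta = 45.110 / (45.110 + 3.8900) * 100 = 92.06%

92.06%


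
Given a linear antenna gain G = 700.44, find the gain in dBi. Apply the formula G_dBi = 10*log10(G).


G_dBi = 10 * log10(700.44) = 28.45 dBi

28.45 dBi


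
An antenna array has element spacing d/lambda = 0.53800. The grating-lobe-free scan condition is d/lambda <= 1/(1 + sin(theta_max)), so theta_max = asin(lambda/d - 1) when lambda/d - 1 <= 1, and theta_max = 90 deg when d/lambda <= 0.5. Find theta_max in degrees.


lambda/d - 1 = 1/0.53800 - 1 = 0.8587361
theta_max = asin(0.8587361) = 59.17 deg

59.17 deg


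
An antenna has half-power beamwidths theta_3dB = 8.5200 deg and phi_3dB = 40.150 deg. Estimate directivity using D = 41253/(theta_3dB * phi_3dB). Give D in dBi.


D_linear = 41253 / (8.5200 * 40.150) = 120.5953
D_dBi = 10 * log10(120.5953) = 20.81 dBi

20.81 dBi


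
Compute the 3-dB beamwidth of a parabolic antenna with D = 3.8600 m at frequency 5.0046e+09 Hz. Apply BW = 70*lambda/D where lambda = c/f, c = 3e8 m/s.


lambda = c / f = 3.0000e+08 / 5.0046e+09 = 0.05994485 m
BW = 70 * 0.05994485 / 3.8600 = 1.087 deg

1.087 deg


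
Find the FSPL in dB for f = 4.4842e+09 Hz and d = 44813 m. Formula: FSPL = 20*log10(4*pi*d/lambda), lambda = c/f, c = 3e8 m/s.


lambda = c / f = 3.0000e+08 / 4.4842e+09 = 0.06690157 m
FSPL = 20 * log10(4*pi*44813/0.06690157) = 138.5 dB

138.5 dB


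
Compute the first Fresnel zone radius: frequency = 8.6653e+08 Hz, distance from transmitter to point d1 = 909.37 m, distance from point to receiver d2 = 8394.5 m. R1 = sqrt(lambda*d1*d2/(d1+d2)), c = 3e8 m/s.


lambda = c / f = 3.0000e+08 / 8.6653e+08 = 0.3462084 m
R1 = sqrt(0.3462084 * 909.37 * 8394.5 / (909.37 + 8394.5)) = 16.85 m

16.85 m


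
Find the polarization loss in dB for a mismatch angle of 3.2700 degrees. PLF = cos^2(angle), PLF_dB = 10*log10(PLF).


PLF_linear = cos^2(3.2700 deg) = 0.9967463
PLF_dB = 10 * log10(0.9967463) = -0.01415 dB

-0.01415 dB


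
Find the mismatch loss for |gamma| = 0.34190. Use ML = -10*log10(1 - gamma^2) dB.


ML = -10 * log10(1 - 0.34190^2) = -10 * log10(0.88310439) = 0.5399 dB

0.5399 dB


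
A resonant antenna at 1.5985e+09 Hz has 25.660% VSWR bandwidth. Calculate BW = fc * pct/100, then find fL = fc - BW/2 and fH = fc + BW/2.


BW = 1.5985e+09 * 25.660/100 = 4.101751e+08 Hz
fL = 1.5985e+09 - 4.101751e+08/2 = 1.393e+09 Hz
fH = 1.5985e+09 + 4.101751e+08/2 = 1.804e+09 Hz

BW=4.102e+08 Hz, fL=1.393e+09 Hz, fH=1.804e+09 Hz


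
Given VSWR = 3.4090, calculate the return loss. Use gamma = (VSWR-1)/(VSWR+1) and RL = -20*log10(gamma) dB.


gamma = (3.4090 - 1) / (3.4090 + 1) = 0.5463824
RL = -20 * log10(0.5463824) = 5.250 dB

5.250 dB


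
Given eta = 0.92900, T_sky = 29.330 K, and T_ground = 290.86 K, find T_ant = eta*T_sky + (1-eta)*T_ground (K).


T_ant = 0.92900 * 29.330 + (1 - 0.92900) * 290.86 = 47.90 K

47.90 K


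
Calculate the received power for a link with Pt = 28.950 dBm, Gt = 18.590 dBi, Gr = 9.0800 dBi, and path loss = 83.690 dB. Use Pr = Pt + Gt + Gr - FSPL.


Pr = 28.950 + 18.590 + 9.0800 - 83.690 = -27.07 dBm

-27.07 dBm


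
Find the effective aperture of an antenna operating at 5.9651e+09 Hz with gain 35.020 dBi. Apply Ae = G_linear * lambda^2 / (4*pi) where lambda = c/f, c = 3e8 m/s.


lambda = c / f = 3.0000e+08 / 5.9651e+09 = 0.05029253 m
G_linear = 10^(35.020/10) = 3176.874
Ae = G_linear * lambda^2 / (4*pi) = 3176.874 * 0.05029253^2 / (4*pi) = 0.6394 m^2

0.6394 m^2


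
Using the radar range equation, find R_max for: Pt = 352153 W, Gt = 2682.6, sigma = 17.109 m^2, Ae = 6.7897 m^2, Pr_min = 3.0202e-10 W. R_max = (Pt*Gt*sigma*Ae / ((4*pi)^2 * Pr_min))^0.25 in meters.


R^4 = 352153*2682.6*17.109*6.7897 / ((4*pi)^2 * 3.0202e-10) = 2.300950e+18
R_max = 2.300950e+18^0.25 = 38947 m

38947 m


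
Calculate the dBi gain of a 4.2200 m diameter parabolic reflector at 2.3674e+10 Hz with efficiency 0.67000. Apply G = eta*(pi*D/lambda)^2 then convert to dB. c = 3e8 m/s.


lambda = c / f = 3.0000e+08 / 2.3674e+10 = 0.01267213 m
G_linear = 0.67000 * (pi * 4.2200 / 0.01267213)^2 = 733331.3
G_dBi = 10 * log10(733331.3) = 58.65 dBi

58.65 dBi


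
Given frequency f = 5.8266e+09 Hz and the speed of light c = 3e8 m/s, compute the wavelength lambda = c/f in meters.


lambda = c / f = 3.0000e+08 / 5.8266e+09 = 0.05149 m

0.05149 m


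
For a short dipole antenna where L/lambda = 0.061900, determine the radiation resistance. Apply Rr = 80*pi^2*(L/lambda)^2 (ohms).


Rr = 80 * pi^2 * (0.061900)^2 = 80 * 9.869604 * 3.831610e-03 = 3.025 ohm

3.025 ohm


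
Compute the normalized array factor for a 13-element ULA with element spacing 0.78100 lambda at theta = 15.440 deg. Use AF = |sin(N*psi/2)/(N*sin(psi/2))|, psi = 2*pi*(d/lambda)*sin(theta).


psi = 2*pi*0.78100*sin(15.440 deg) = 1.306431 rad
AF = |sin(13*1.306431/2) / (13*sin(1.306431/2))| = 0.1017

0.1017


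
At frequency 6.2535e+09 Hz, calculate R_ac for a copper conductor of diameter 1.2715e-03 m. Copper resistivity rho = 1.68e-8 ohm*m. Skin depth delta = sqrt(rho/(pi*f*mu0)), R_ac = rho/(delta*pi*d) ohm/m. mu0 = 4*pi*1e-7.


delta = sqrt(1.68e-8 / (pi * 6.2535e+09 * 4*pi*1e-7)) = 8.249226e-07 m
R_ac = 1.68e-8 / (8.249226e-07 * pi * 1.2715e-03) = 5.098 ohm/m

5.098 ohm/m


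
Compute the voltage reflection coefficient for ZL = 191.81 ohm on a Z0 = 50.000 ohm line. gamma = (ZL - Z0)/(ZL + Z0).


gamma = (191.81 - 50.000) / (191.81 + 50.000) = 0.5865

0.5865


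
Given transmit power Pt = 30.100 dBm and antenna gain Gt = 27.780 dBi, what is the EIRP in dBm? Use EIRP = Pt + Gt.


EIRP = Pt + Gt = 30.100 + 27.780 = 57.88 dBm

57.88 dBm


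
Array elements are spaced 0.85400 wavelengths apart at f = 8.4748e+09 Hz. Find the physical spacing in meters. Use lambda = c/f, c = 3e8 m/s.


lambda = c / f = 3.0000e+08 / 8.4748e+09 = 0.03539907 m
d = 0.85400 * 0.03539907 = 0.03023 m

0.03023 m


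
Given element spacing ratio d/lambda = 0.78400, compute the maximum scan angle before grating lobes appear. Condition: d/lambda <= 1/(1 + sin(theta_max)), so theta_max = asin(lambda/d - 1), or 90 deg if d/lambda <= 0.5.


lambda/d - 1 = 1/0.78400 - 1 = 0.2755102
theta_max = asin(0.2755102) = 15.99 deg

15.99 deg


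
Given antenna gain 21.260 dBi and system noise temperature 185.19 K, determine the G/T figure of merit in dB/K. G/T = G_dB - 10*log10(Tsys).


G/T = 21.260 - 10*log10(185.19) = 21.260 - 22.67618 = -1.416 dB/K

-1.416 dB/K


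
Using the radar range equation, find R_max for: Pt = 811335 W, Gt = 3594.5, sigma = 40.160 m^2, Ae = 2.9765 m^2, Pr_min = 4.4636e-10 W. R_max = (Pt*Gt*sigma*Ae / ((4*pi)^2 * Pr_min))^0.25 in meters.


R^4 = 811335*3594.5*40.160*2.9765 / ((4*pi)^2 * 4.4636e-10) = 4.945763e+18
R_max = 4.945763e+18^0.25 = 47158 m

47158 m


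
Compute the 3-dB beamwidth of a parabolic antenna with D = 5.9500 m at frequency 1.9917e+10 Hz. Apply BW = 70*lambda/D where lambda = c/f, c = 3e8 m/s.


lambda = c / f = 3.0000e+08 / 1.9917e+10 = 0.01506251 m
BW = 70 * 0.01506251 / 5.9500 = 0.1772 deg

0.1772 deg


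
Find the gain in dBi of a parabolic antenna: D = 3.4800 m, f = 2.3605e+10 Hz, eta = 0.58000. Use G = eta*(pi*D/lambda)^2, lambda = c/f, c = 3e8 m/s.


lambda = c / f = 3.0000e+08 / 2.3605e+10 = 0.01270917 m
G_linear = 0.58000 * (pi * 3.4800 / 0.01270917)^2 = 429192.2
G_dBi = 10 * log10(429192.2) = 56.33 dBi

56.33 dBi


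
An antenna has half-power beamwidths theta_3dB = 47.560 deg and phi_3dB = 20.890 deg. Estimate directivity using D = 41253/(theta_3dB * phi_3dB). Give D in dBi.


D_linear = 41253 / (47.560 * 20.890) = 41.52171
D_dBi = 10 * log10(41.52171) = 16.18 dBi

16.18 dBi


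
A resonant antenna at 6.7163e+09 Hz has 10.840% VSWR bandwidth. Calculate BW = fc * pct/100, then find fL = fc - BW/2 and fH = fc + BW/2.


BW = 6.7163e+09 * 10.840/100 = 7.280469e+08 Hz
fL = 6.7163e+09 - 7.280469e+08/2 = 6.352e+09 Hz
fH = 6.7163e+09 + 7.280469e+08/2 = 7.080e+09 Hz

BW=7.280e+08 Hz, fL=6.352e+09 Hz, fH=7.080e+09 Hz


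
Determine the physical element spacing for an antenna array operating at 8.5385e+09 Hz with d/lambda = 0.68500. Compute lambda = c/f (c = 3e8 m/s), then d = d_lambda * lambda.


lambda = c / f = 3.0000e+08 / 8.5385e+09 = 0.03513498 m
d = 0.68500 * 0.03513498 = 0.02407 m

0.02407 m


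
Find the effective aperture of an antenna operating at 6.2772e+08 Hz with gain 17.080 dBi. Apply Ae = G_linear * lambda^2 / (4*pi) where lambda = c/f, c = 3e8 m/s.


lambda = c / f = 3.0000e+08 / 6.2772e+08 = 0.4779201 m
G_linear = 10^(17.080/10) = 51.05050
Ae = G_linear * lambda^2 / (4*pi) = 51.05050 * 0.4779201^2 / (4*pi) = 0.9279 m^2

0.9279 m^2


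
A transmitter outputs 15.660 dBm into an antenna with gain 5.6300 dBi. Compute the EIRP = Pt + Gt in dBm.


EIRP = Pt + Gt = 15.660 + 5.6300 = 21.29 dBm

21.29 dBm


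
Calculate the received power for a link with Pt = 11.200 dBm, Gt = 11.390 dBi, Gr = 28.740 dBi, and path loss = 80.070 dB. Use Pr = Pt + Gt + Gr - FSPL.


Pr = 11.200 + 11.390 + 28.740 - 80.070 = -28.74 dBm

-28.74 dBm


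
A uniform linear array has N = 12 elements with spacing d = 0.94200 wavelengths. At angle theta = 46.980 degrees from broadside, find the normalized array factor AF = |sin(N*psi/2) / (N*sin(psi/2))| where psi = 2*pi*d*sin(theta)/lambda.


psi = 2*pi*0.94200*sin(46.980 deg) = 4.327298 rad
AF = |sin(12*4.327298/2) / (12*sin(4.327298/2))| = 0.07422

0.07422


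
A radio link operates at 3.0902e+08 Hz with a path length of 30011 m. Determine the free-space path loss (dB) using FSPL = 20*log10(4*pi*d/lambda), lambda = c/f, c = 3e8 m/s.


lambda = c / f = 3.0000e+08 / 3.0902e+08 = 0.9708110 m
FSPL = 20 * log10(4*pi*30011/0.9708110) = 111.8 dB

111.8 dB


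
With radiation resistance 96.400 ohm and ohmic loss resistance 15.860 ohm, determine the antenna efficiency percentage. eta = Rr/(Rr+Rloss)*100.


eta = 96.400 / (96.400 + 15.860) * 100 = 85.87%

85.87%


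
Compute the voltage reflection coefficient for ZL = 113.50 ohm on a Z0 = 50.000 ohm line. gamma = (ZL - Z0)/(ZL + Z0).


gamma = (113.50 - 50.000) / (113.50 + 50.000) = 0.3884

0.3884


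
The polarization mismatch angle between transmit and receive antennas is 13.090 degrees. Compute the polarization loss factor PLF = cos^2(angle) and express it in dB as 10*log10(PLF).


PLF_linear = cos^2(13.090 deg) = 0.9487062
PLF_dB = 10 * log10(0.9487062) = -0.2287 dB

-0.2287 dB


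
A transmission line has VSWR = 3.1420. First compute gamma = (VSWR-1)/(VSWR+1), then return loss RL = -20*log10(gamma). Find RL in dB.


gamma = (3.1420 - 1) / (3.1420 + 1) = 0.5171415
RL = -20 * log10(0.5171415) = 5.728 dB

5.728 dB


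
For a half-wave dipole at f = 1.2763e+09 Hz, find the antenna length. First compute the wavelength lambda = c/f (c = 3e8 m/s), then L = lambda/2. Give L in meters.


lambda = c / f = 3.0000e+08 / 1.2763e+09 = 0.2350545 m
L = lambda / 2 = 0.2350545 / 2 = 0.1175 m

0.1175 m


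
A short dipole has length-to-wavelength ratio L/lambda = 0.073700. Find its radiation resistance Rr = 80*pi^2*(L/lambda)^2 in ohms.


Rr = 80 * pi^2 * (0.073700)^2 = 80 * 9.869604 * 5.431690e-03 = 4.289 ohm

4.289 ohm


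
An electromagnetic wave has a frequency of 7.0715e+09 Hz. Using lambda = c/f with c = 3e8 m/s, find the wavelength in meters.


lambda = c / f = 3.0000e+08 / 7.0715e+09 = 0.04242 m

0.04242 m


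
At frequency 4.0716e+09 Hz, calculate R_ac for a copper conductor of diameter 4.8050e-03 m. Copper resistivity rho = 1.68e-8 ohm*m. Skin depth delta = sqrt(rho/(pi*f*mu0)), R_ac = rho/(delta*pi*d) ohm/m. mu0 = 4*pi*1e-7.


delta = sqrt(1.68e-8 / (pi * 4.0716e+09 * 4*pi*1e-7)) = 1.022333e-06 m
R_ac = 1.68e-8 / (1.022333e-06 * pi * 4.8050e-03) = 1.089 ohm/m

1.089 ohm/m


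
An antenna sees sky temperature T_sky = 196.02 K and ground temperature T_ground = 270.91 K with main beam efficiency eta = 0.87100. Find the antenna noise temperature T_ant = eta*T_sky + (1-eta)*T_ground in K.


T_ant = 0.87100 * 196.02 + (1 - 0.87100) * 270.91 = 205.7 K

205.7 K


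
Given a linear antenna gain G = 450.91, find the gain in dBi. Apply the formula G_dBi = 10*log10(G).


G_dBi = 10 * log10(450.91) = 26.54 dBi

26.54 dBi


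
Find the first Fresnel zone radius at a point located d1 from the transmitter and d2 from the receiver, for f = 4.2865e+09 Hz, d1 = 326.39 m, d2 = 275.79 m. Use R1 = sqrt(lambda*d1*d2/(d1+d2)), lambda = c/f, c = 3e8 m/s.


lambda = c / f = 3.0000e+08 / 4.2865e+09 = 0.06998717 m
R1 = sqrt(0.06998717 * 326.39 * 275.79 / (326.39 + 275.79)) = 3.234 m

3.234 m


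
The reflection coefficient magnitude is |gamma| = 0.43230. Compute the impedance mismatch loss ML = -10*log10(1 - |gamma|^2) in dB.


ML = -10 * log10(1 - 0.43230^2) = -10 * log10(0.81311671) = 0.8985 dB

0.8985 dB


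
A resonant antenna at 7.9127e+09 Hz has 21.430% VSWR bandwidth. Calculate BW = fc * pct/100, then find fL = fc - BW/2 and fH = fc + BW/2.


BW = 7.9127e+09 * 21.430/100 = 1.695692e+09 Hz
fL = 7.9127e+09 - 1.695692e+09/2 = 7.065e+09 Hz
fH = 7.9127e+09 + 1.695692e+09/2 = 8.761e+09 Hz

BW=1.696e+09 Hz, fL=7.065e+09 Hz, fH=8.761e+09 Hz


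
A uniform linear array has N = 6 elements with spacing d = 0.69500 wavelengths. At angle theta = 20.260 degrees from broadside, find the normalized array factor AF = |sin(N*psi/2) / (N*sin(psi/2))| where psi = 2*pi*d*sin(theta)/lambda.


psi = 2*pi*0.69500*sin(20.260 deg) = 1.512144 rad
AF = |sin(6*1.512144/2) / (6*sin(1.512144/2))| = 0.2392

0.2392


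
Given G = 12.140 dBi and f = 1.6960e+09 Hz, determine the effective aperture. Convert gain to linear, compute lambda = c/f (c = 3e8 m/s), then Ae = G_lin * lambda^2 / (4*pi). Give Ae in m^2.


lambda = c / f = 3.0000e+08 / 1.6960e+09 = 0.1768868 m
G_linear = 10^(12.140/10) = 16.36817
Ae = G_linear * lambda^2 / (4*pi) = 16.36817 * 0.1768868^2 / (4*pi) = 0.04076 m^2

0.04076 m^2


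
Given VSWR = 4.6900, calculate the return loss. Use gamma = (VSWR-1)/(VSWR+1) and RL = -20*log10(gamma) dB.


gamma = (4.6900 - 1) / (4.6900 + 1) = 0.6485062
RL = -20 * log10(0.6485062) = 3.762 dB

3.762 dB


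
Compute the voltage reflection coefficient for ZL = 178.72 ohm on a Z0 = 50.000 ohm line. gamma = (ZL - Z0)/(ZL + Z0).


gamma = (178.72 - 50.000) / (178.72 + 50.000) = 0.5628

0.5628


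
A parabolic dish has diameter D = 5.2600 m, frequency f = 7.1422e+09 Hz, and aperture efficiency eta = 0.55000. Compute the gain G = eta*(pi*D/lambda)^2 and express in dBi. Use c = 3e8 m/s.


lambda = c / f = 3.0000e+08 / 7.1422e+09 = 0.04200386 m
G_linear = 0.55000 * (pi * 5.2600 / 0.04200386)^2 = 85124.69
G_dBi = 10 * log10(85124.69) = 49.30 dBi

49.30 dBi


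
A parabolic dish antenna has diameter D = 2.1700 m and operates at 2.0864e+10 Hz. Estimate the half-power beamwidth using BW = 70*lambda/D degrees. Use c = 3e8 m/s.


lambda = c / f = 3.0000e+08 / 2.0864e+10 = 0.01437883 m
BW = 70 * 0.01437883 / 2.1700 = 0.4638 deg

0.4638 deg


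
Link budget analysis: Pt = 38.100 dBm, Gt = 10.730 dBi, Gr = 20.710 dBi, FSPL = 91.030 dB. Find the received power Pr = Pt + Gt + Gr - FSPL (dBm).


Pr = 38.100 + 10.730 + 20.710 - 91.030 = -21.49 dBm

-21.49 dBm


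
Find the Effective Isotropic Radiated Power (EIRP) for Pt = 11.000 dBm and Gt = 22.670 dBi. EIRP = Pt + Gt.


EIRP = Pt + Gt = 11.000 + 22.670 = 33.67 dBm

33.67 dBm


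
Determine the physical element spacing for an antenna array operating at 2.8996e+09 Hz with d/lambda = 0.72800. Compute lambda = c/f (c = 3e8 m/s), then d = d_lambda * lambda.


lambda = c / f = 3.0000e+08 / 2.8996e+09 = 0.1034625 m
d = 0.72800 * 0.1034625 = 0.07532 m

0.07532 m


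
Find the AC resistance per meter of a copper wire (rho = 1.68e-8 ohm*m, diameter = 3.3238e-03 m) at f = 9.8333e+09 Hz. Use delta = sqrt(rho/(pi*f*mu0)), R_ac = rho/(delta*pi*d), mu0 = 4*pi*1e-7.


delta = sqrt(1.68e-8 / (pi * 9.8333e+09 * 4*pi*1e-7)) = 6.578473e-07 m
R_ac = 1.68e-8 / (6.578473e-07 * pi * 3.3238e-03) = 2.446 ohm/m

2.446 ohm/m


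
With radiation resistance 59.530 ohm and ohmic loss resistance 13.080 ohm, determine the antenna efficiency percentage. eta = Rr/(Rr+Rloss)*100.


eta = 59.530 / (59.530 + 13.080) * 100 = 81.99%

81.99%


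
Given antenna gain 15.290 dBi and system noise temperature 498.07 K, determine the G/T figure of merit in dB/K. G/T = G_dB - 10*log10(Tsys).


G/T = 15.290 - 10*log10(498.07) = 15.290 - 26.97290 = -11.68 dB/K

-11.68 dB/K


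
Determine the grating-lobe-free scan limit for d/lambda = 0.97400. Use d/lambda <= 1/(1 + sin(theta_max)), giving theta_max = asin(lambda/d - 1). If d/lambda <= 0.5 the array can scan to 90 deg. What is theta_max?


lambda/d - 1 = 1/0.97400 - 1 = 0.02669405
theta_max = asin(0.02669405) = 1.530 deg

1.530 deg


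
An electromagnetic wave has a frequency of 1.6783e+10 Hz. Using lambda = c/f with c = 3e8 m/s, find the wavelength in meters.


lambda = c / f = 3.0000e+08 / 1.6783e+10 = 0.01788 m

0.01788 m


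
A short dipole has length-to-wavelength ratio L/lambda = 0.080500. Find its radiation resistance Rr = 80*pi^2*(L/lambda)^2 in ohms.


Rr = 80 * pi^2 * (0.080500)^2 = 80 * 9.869604 * 6.480250e-03 = 5.117 ohm

5.117 ohm


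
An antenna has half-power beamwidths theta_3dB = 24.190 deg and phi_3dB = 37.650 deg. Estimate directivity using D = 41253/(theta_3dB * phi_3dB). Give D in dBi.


D_linear = 41253 / (24.190 * 37.650) = 45.29546
D_dBi = 10 * log10(45.29546) = 16.56 dBi

16.56 dBi


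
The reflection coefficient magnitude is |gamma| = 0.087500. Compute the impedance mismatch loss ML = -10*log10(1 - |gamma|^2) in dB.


ML = -10 * log10(1 - 0.087500^2) = -10 * log10(0.99234375) = 0.03338 dB

0.03338 dB


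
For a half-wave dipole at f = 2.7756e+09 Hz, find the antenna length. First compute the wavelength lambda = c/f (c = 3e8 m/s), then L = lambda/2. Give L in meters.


lambda = c / f = 3.0000e+08 / 2.7756e+09 = 0.1080847 m
L = lambda / 2 = 0.1080847 / 2 = 0.05404 m

0.05404 m


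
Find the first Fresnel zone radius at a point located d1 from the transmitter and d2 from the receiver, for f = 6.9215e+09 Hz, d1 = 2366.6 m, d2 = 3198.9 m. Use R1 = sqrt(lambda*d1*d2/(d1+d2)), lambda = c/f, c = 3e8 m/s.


lambda = c / f = 3.0000e+08 / 6.9215e+09 = 0.04334321 m
R1 = sqrt(0.04334321 * 2366.6 * 3198.9 / (2366.6 + 3198.9)) = 7.678 m

7.678 m


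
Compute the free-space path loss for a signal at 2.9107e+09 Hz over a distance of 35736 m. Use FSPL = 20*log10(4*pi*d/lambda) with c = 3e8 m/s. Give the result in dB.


lambda = c / f = 3.0000e+08 / 2.9107e+09 = 0.1030680 m
FSPL = 20 * log10(4*pi*35736/0.1030680) = 132.8 dB

132.8 dB


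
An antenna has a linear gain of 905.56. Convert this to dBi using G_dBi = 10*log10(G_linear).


G_dBi = 10 * log10(905.56) = 29.57 dBi

29.57 dBi


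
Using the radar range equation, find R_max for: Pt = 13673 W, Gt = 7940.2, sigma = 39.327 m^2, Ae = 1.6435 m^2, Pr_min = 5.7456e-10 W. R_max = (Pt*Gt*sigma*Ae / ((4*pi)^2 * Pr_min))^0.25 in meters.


R^4 = 13673*7940.2*39.327*1.6435 / ((4*pi)^2 * 5.7456e-10) = 7.733938e+16
R_max = 7.733938e+16^0.25 = 16676 m

16676 m


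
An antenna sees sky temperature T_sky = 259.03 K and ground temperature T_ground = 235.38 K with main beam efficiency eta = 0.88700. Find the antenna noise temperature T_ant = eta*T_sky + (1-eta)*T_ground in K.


T_ant = 0.88700 * 259.03 + (1 - 0.88700) * 235.38 = 256.4 K

256.4 K


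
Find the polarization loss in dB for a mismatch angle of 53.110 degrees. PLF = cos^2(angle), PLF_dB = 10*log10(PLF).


PLF_linear = cos^2(53.110 deg) = 0.3603369
PLF_dB = 10 * log10(0.3603369) = -4.433 dB

-4.433 dB


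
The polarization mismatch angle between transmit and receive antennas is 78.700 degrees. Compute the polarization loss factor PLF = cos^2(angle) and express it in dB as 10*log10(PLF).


PLF_linear = cos^2(78.700 deg) = 0.03839489
PLF_dB = 10 * log10(0.03839489) = -14.16 dB

-14.16 dB


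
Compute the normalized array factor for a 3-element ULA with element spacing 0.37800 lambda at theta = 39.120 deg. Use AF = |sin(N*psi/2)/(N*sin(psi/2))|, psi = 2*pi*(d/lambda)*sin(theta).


psi = 2*pi*0.37800*sin(39.120 deg) = 1.498526 rad
AF = |sin(3*1.498526/2) / (3*sin(1.498526/2))| = 0.3815

0.3815


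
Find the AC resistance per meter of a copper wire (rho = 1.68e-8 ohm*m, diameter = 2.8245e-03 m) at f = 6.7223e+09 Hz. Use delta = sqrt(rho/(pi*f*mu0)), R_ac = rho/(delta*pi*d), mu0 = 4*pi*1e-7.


delta = sqrt(1.68e-8 / (pi * 6.7223e+09 * 4*pi*1e-7)) = 7.956386e-07 m
R_ac = 1.68e-8 / (7.956386e-07 * pi * 2.8245e-03) = 2.380 ohm/m

2.380 ohm/m


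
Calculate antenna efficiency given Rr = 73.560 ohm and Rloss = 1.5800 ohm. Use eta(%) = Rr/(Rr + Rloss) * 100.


eta = 73.560 / (73.560 + 1.5800) * 100 = 97.90%

97.90%


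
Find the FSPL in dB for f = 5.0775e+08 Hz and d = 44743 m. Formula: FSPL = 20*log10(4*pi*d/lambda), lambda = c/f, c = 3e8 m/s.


lambda = c / f = 3.0000e+08 / 5.0775e+08 = 0.5908419 m
FSPL = 20 * log10(4*pi*44743/0.5908419) = 119.6 dB

119.6 dB


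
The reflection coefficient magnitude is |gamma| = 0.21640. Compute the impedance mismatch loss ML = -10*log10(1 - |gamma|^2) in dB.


ML = -10 * log10(1 - 0.21640^2) = -10 * log10(0.95317104) = 0.2083 dB

0.2083 dB


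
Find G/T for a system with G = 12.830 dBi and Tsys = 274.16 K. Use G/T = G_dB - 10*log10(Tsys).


G/T = 12.830 - 10*log10(274.16) = 12.830 - 24.38004 = -11.55 dB/K

-11.55 dB/K


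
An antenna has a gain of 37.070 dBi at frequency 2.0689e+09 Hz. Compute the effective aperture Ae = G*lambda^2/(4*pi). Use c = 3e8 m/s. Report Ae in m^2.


lambda = c / f = 3.0000e+08 / 2.0689e+09 = 0.1450046 m
G_linear = 10^(37.070/10) = 5093.309
Ae = G_linear * lambda^2 / (4*pi) = 5093.309 * 0.1450046^2 / (4*pi) = 8.522 m^2

8.522 m^2


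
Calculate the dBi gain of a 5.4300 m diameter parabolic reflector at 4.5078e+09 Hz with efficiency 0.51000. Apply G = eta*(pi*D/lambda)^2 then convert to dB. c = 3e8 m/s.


lambda = c / f = 3.0000e+08 / 4.5078e+09 = 0.06655131 m
G_linear = 0.51000 * (pi * 5.4300 / 0.06655131)^2 = 33508.61
G_dBi = 10 * log10(33508.61) = 45.25 dBi

45.25 dBi


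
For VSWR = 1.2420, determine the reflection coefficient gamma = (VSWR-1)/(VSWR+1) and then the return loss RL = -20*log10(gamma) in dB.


gamma = (1.2420 - 1) / (1.2420 + 1) = 0.1079393
RL = -20 * log10(0.1079393) = 19.34 dB

19.34 dB


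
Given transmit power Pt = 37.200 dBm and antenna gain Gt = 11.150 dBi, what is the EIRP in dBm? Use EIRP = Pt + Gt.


EIRP = Pt + Gt = 37.200 + 11.150 = 48.35 dBm

48.35 dBm


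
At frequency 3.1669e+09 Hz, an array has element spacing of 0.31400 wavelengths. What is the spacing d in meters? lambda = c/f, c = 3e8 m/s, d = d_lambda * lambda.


lambda = c / f = 3.0000e+08 / 3.1669e+09 = 0.09472986 m
d = 0.31400 * 0.09472986 = 0.02975 m

0.02975 m


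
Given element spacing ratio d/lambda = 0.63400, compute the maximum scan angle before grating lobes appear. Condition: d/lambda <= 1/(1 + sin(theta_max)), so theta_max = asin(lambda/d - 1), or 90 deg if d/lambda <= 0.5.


lambda/d - 1 = 1/0.63400 - 1 = 0.5772871
theta_max = asin(0.5772871) = 35.26 deg

35.26 deg


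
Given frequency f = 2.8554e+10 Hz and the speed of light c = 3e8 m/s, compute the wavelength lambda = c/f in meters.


lambda = c / f = 3.0000e+08 / 2.8554e+10 = 0.01051 m

0.01051 m


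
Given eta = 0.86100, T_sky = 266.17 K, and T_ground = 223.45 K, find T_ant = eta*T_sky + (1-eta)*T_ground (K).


T_ant = 0.86100 * 266.17 + (1 - 0.86100) * 223.45 = 260.2 K

260.2 K


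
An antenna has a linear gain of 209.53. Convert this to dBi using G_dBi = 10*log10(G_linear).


G_dBi = 10 * log10(209.53) = 23.21 dBi

23.21 dBi


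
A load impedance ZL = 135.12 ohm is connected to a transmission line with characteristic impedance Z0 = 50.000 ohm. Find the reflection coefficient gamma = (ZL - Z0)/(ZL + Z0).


gamma = (135.12 - 50.000) / (135.12 + 50.000) = 0.4598

0.4598


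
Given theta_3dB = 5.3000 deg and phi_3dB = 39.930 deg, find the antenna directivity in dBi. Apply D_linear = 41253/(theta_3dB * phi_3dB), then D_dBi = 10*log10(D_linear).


D_linear = 41253 / (5.3000 * 39.930) = 194.9308
D_dBi = 10 * log10(194.9308) = 22.90 dBi

22.90 dBi


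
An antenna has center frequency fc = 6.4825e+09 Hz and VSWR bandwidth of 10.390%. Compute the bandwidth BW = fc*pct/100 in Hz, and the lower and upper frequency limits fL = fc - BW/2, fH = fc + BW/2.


BW = 6.4825e+09 * 10.390/100 = 6.735318e+08 Hz
fL = 6.4825e+09 - 6.735318e+08/2 = 6.146e+09 Hz
fH = 6.4825e+09 + 6.735318e+08/2 = 6.819e+09 Hz

BW=6.735e+08 Hz, fL=6.146e+09 Hz, fH=6.819e+09 Hz


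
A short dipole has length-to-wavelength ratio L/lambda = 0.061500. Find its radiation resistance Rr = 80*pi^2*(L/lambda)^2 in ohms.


Rr = 80 * pi^2 * (0.061500)^2 = 80 * 9.869604 * 3.782250e-03 = 2.986 ohm

2.986 ohm


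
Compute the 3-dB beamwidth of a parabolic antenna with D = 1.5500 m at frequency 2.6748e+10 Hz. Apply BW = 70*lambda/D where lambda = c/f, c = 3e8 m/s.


lambda = c / f = 3.0000e+08 / 2.6748e+10 = 0.01121579 m
BW = 70 * 0.01121579 / 1.5500 = 0.5065 deg

0.5065 deg


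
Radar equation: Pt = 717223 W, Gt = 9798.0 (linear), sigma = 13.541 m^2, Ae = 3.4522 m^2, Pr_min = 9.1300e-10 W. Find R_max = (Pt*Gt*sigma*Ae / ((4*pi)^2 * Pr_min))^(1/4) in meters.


R^4 = 717223*9798.0*13.541*3.4522 / ((4*pi)^2 * 9.1300e-10) = 2.278494e+18
R_max = 2.278494e+18^0.25 = 38852 m

38852 m


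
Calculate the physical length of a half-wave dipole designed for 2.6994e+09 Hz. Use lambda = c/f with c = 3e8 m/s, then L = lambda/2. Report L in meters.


lambda = c / f = 3.0000e+08 / 2.6994e+09 = 0.1111358 m
L = lambda / 2 = 0.1111358 / 2 = 0.05557 m

0.05557 m


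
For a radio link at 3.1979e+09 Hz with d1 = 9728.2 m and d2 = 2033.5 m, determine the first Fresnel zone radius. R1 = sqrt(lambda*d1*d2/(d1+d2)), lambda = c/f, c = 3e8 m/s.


lambda = c / f = 3.0000e+08 / 3.1979e+09 = 0.09381156 m
R1 = sqrt(0.09381156 * 9728.2 * 2033.5 / (9728.2 + 2033.5)) = 12.56 m

12.56 m


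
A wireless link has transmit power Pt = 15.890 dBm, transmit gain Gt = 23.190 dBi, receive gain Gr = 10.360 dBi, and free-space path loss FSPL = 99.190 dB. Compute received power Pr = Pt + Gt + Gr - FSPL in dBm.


Pr = 15.890 + 23.190 + 10.360 - 99.190 = -49.75 dBm

-49.75 dBm


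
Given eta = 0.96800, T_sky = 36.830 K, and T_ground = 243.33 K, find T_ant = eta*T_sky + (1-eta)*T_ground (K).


T_ant = 0.96800 * 36.830 + (1 - 0.96800) * 243.33 = 43.44 K

43.44 K


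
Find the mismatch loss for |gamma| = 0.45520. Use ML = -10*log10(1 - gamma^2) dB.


ML = -10 * log10(1 - 0.45520^2) = -10 * log10(0.79279296) = 1.008 dB

1.008 dB


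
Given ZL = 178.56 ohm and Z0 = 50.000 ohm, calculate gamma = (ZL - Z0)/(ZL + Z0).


gamma = (178.56 - 50.000) / (178.56 + 50.000) = 0.5625

0.5625


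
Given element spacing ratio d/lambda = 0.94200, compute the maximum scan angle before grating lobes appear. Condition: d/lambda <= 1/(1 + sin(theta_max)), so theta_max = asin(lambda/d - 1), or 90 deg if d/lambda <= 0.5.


lambda/d - 1 = 1/0.94200 - 1 = 0.06157113
theta_max = asin(0.06157113) = 3.530 deg

3.530 deg


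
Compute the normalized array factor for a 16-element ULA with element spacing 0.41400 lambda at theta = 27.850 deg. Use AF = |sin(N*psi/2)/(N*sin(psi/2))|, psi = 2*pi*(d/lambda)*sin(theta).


psi = 2*pi*0.41400*sin(27.850 deg) = 1.215191 rad
AF = |sin(16*1.215191/2) / (16*sin(1.215191/2))| = 0.03201

0.03201


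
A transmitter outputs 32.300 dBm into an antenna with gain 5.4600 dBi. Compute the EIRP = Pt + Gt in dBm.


EIRP = Pt + Gt = 32.300 + 5.4600 = 37.76 dBm

37.76 dBm


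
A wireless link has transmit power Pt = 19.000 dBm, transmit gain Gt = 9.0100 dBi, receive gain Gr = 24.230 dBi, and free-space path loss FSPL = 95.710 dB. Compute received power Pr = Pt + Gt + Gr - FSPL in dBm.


Pr = 19.000 + 9.0100 + 24.230 - 95.710 = -43.47 dBm

-43.47 dBm


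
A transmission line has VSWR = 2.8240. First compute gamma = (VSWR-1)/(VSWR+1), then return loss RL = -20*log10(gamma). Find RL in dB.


gamma = (2.8240 - 1) / (2.8240 + 1) = 0.4769874
RL = -20 * log10(0.4769874) = 6.430 dB

6.430 dB


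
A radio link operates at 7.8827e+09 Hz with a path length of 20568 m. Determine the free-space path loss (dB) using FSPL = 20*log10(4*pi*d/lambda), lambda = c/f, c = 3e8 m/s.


lambda = c / f = 3.0000e+08 / 7.8827e+09 = 0.03805803 m
FSPL = 20 * log10(4*pi*20568/0.03805803) = 136.6 dB

136.6 dB


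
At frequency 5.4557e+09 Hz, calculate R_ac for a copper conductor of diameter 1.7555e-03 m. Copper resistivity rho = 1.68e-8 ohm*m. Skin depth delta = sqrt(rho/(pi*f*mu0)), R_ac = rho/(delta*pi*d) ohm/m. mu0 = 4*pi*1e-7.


delta = sqrt(1.68e-8 / (pi * 5.4557e+09 * 4*pi*1e-7)) = 8.831806e-07 m
R_ac = 1.68e-8 / (8.831806e-07 * pi * 1.7555e-03) = 3.449 ohm/m

3.449 ohm/m


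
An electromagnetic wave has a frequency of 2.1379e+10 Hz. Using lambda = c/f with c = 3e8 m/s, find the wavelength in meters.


lambda = c / f = 3.0000e+08 / 2.1379e+10 = 0.01403 m

0.01403 m


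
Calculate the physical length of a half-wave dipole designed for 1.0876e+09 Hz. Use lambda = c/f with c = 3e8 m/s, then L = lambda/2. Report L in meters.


lambda = c / f = 3.0000e+08 / 1.0876e+09 = 0.2758367 m
L = lambda / 2 = 0.2758367 / 2 = 0.1379 m

0.1379 m
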